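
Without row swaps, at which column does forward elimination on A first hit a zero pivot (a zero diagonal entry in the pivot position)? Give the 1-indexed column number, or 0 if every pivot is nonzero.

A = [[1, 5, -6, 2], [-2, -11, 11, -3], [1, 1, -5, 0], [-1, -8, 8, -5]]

first zero-pivot column = 4

Naive forward elimination:
R2 <- R2 - (-2)*R1:  [  0  -1  -1   1 ]
R3 <- R3 - (1)*R1:  [  0  -4   1  -2 ]
R4 <- R4 - (-1)*R1:  [  0  -3   2  -3 ]
R3 <- R3 - (4)*R2:  [  0   0   5  -6 ]
R4 <- R4 - (3)*R2:  [  0   0   5  -6 ]
R4 <- R4 - (1)*R3:  [ 0  0  0  0 ]
Matrix at this point:
[ 1   5  -6   2 ]
[ 0  -1  -1   1 ]
[ 0   0   5  -6 ]
[ 0   0   0   0 ]
Pivot entry (4,4) in the last row is zero and there are no rows below to swap with -> zero pivot in column 4 (A is singular).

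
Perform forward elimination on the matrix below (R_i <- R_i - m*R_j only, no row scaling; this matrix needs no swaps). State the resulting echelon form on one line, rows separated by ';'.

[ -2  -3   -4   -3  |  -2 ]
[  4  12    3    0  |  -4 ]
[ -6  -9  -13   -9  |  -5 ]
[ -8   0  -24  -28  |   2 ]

REF = [-2 -3 -4 -3 -2; 0 6 -5 -6 -8; 0 0 -1 0 1; 0 0 0 -4 28]

Forward elimination:
R2 <- R2 - (-2)*R1:  [  0   6  -5  -6  -8 ]
R3 <- R3 - (3)*R1:  [  0   0  -1   0   1 ]
R4 <- R4 - (4)*R1:  [   0   12   -8  -16   10 ]
R4 <- R4 - (2)*R2:  [  0   0   2  -4  26 ]
R4 <- R4 - (-2)*R3:  [  0   0   0  -4  28 ]
Row echelon form:
[ -2  -3  -4  -3  |  -2 ]
[  0   6  -5  -6  |  -8 ]
[  0   0  -1   0  |   1 ]
[  0   0   0  -4  |  28 ]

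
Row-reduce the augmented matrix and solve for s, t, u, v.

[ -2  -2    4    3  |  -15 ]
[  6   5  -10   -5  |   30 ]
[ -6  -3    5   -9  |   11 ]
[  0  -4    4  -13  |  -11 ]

(-5, 1, -5, -1)

Forward elimination on [A|b]:
R2 <- R2 - (-3)*R1:  [   0   -1    2    4  -15 ]
R3 <- R3 - (3)*R1:  [   0    3   -7  -18   56 ]
R3 <- R3 - (-3)*R2:  [  0   0  -1  -6  11 ]
R4 <- R4 - (4)*R2:  [   0    0   -4  -29   49 ]
R4 <- R4 - (4)*R3:  [  0   0   0  -5   5 ]
Row echelon form:
[ -2  -2   4   3  |  -15 ]
[  0  -1   2   4  |  -15 ]
[  0   0  -1  -6  |   11 ]
[  0   0   0  -5  |    5 ]
Back-substitution:
v = (5) / -5 = -1
u = (11 - (-6)*(-1)) / -1 = -5
t = (-15 - (2)*(-5) - (4)*(-1)) / -1 = 1
s = (-15 - (-2)*(1) - (4)*(-5) - (3)*(-1)) / -2 = -5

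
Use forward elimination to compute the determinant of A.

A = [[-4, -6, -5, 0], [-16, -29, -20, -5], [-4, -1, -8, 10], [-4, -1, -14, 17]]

det(A) = 180

Forward elimination:
R2 <- R2 - (4)*R1:  [  0  -5   0  -5 ]
R3 <- R3 - (1)*R1:  [  0   5  -3  10 ]
R4 <- R4 - (1)*R1:  [  0   5  -9  17 ]
R3 <- R3 - (-1)*R2:  [  0   0  -3   5 ]
R4 <- R4 - (-1)*R2:  [  0   0  -9  12 ]
R4 <- R4 - (3)*R3:  [  0   0   0  -3 ]
Upper-triangular form:
[ -4  -6  -5   0 ]
[  0  -5   0  -5 ]
[  0   0  -3   5 ]
[  0   0   0  -3 ]
det(A) = (-1)^0 * (-4) * (-5) * (-3) * (-3) = 180  (0 row swaps -> sign +1)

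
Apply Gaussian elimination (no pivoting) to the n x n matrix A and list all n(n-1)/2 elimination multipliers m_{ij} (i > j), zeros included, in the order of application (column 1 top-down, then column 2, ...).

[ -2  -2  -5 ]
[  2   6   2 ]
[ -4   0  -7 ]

multipliers: -1, 2, 1

Forward elimination:
R2 <- R2 - (-1)*R1:  [  0   4  -3 ]
R3 <- R3 - (2)*R1:  [ 0  4  3 ]
R3 <- R3 - (1)*R2:  [ 0  0  6 ]
Multipliers (in order of application): m_{21} = -1, m_{31} = 2, m_{32} = 1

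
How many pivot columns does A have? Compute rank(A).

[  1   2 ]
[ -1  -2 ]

rank(A) = 1

Row reduction:
R2 <- R2 - (-1)*R1:  [ 0  0 ]
Row echelon form:
[ 1  2 ]
[ 0  0 ]
Nonzero rows / pivot columns: 1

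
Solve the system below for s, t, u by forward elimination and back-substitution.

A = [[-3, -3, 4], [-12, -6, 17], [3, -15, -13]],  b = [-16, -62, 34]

(-1, 1, -4)

Forward elimination on [A|b]:
R2 <- R2 - (4)*R1:  [ 0  6  1  2 ]
R3 <- R3 - (-1)*R1:  [   0  -18   -9   18 ]
R3 <- R3 - (-3)*R2:  [  0   0  -6  24 ]
Row echelon form:
[ -3  -3   4  |  -16 ]
[  0   6   1  |    2 ]
[  0   0  -6  |   24 ]
Back-substitution:
u = (24) / -6 = -4
t = (2 - (1)*(-4)) / 6 = 1
s = (-16 - (-3)*(1) - (4)*(-4)) / -3 = -1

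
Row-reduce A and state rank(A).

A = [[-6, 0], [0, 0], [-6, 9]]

Row reduction:
R3 <- R3 - (1)*R1:  [ 0  9 ]
R2 <-> R3   (pivot in column 2 was zero)
[ -6  0 ]
[  0  9 ]
[  0  0 ]
Row echelon form:
[ -6  0 ]
[  0  9 ]
[  0  0 ]
Nonzero rows / pivot columns: 2

rank(A) = 2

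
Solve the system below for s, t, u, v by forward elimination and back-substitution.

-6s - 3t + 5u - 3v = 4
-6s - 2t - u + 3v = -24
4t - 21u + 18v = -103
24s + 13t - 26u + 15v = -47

Forward elimination on [A|b]:
R2 <- R2 - (1)*R1:  [   0    1   -6    6  -28 ]
R4 <- R4 - (-4)*R1:  [   0    1   -6    3  -31 ]
R3 <- R3 - (4)*R2:  [  0   0   3  -6   9 ]
R4 <- R4 - (1)*R2:  [  0   0   0  -3  -3 ]
Row echelon form:
[ -6  -3   5  -3  |    4 ]
[  0   1  -6   6  |  -28 ]
[  0   0   3  -6  |    9 ]
[  0   0   0  -3  |   -3 ]
Back-substitution:
v = (-3) / -3 = 1
u = (9 - (-6)*(1)) / 3 = 5
t = (-28 - (-6)*(5) - (6)*(1)) / 1 = -4
s = (4 - (-3)*(-4) - (5)*(5) - (-3)*(1)) / -6 = 5

(5, -4, 5, 1)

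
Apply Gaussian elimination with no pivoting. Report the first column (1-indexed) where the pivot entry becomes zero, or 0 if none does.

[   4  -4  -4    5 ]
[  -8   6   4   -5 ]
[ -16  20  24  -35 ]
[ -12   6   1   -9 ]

first zero-pivot column = 3

Naive forward elimination:
R2 <- R2 - (-2)*R1:  [  0  -2  -4   5 ]
R3 <- R3 - (-4)*R1:  [   0    4    8  -15 ]
R4 <- R4 - (-3)*R1:  [   0   -6  -11    6 ]
R3 <- R3 - (-2)*R2:  [  0   0   0  -5 ]
R4 <- R4 - (3)*R2:  [  0   0   1  -9 ]
Matrix at this point:
[ 4  -4  -4   5 ]
[ 0  -2  -4   5 ]
[ 0   0   0  -5 ]
[ 0   0   1  -9 ]
Pivot entry (3,3) is zero but row 4 has 1 in column 3 -> naive elimination stops; a row interchange (e.g. R3 <-> R4) would be required here.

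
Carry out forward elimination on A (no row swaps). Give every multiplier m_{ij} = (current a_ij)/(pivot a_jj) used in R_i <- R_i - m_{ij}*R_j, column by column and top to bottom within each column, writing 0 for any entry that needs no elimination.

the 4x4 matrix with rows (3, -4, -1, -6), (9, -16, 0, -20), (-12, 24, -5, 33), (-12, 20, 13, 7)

Forward elimination:
R2 <- R2 - (3)*R1:  [  0  -4   3  -2 ]
R3 <- R3 - (-4)*R1:  [  0   8  -9   9 ]
R4 <- R4 - (-4)*R1:  [   0    4    9  -17 ]
R3 <- R3 - (-2)*R2:  [  0   0  -3   5 ]
R4 <- R4 - (-1)*R2:  [   0    0   12  -19 ]
R4 <- R4 - (-4)*R3:  [ 0  0  0  1 ]
Multipliers (in order of application): m_{21} = 3, m_{31} = -4, m_{41} = -4, m_{32} = -2, m_{42} = -1, m_{43} = -4

multipliers: 3, -4, -4, -2, -1, -4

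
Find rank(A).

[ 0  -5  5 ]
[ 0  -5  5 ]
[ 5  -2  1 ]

Row reduction:
R1 <-> R3   (pivot in column 1 was zero)
[ 5  -2  1 ]
[ 0  -5  5 ]
[ 0  -5  5 ]
R3 <- R3 - (1)*R2:  [ 0  0  0 ]
Row echelon form:
[ 5  -2  1 ]
[ 0  -5  5 ]
[ 0   0  0 ]
Nonzero rows / pivot columns: 2

rank(A) = 2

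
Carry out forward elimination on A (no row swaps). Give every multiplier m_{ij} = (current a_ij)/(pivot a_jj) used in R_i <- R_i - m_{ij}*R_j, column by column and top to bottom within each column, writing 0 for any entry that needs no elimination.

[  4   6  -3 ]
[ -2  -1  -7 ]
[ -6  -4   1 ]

multipliers: -1/2, -3/2, 5/2

Forward elimination:
R2 <- R2 - (-1/2)*R1:  [     0      2  -17/2 ]
R3 <- R3 - (-3/2)*R1:  [    0     5  -7/2 ]
R3 <- R3 - (5/2)*R2:  [    0     0  71/4 ]
Multipliers (in order of application): m_{21} = -1/2, m_{31} = -3/2, m_{32} = 5/2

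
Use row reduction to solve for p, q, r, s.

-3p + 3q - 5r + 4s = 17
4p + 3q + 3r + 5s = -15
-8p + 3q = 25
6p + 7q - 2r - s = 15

(-2, 3, -2, -2)

Forward elimination on [A|b]:
R2 <- R2 - (-4/3)*R1:  [     0      7  -11/3   31/3   23/3 ]
R3 <- R3 - (8/3)*R1:  [     0     -5   40/3  -32/3  -61/3 ]
R4 <- R4 - (-2)*R1:  [   0   13  -12    7   49 ]
R3 <- R3 - (-5/7)*R2:  [      0       0    75/7   -23/7  -104/7 ]
R4 <- R4 - (13/7)*R2:  [       0        0  -109/21  -256/21   730/21 ]
R4 <- R4 - (-109/225)*R3:  [         0          0          0  -3101/225   6202/225 ]
Row echelon form:
[ -3  3     -5          4  |        17 ]
[  0  7  -11/3       31/3  |      23/3 ]
[  0  0   75/7      -23/7  |    -104/7 ]
[  0  0      0  -3101/225  |  6202/225 ]
Back-substitution:
s = (6202/225) / (-3101/225) = -2
r = (-104/7 - (-23/7)*(-2)) / (75/7) = -2
q = (23/3 - (-11/3)*(-2) - (31/3)*(-2)) / 7 = 3
p = (17 - (3)*(3) - (-5)*(-2) - (4)*(-2)) / -3 = -2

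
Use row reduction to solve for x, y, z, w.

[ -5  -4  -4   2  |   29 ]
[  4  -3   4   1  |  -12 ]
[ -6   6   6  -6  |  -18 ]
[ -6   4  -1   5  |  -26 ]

Forward elimination on [A|b]:
R2 <- R2 - (-4/5)*R1:  [     0  -31/5    4/5   13/5   56/5 ]
R3 <- R3 - (6/5)*R1:  [      0    54/5    54/5   -42/5  -264/5 ]
R4 <- R4 - (6/5)*R1:  [      0    44/5    19/5    13/5  -304/5 ]
R3 <- R3 - (-54/31)*R2:  [        0         0    378/31   -120/31  -1032/31 ]
R4 <- R4 - (-44/31)*R2:  [        0         0    153/31    195/31  -1392/31 ]
R4 <- R4 - (17/42)*R3:  [      0       0       0    55/7  -220/7 ]
Row echelon form:
[ -5     -4      -4        2  |        29 ]
[  0  -31/5     4/5     13/5  |      56/5 ]
[  0      0  378/31  -120/31  |  -1032/31 ]
[  0      0       0     55/7  |    -220/7 ]
Back-substitution:
w = (-220/7) / (55/7) = -4
z = (-1032/31 - (-120/31)*(-4)) / (378/31) = -4
y = (56/5 - (4/5)*(-4) - (13/5)*(-4)) / (-31/5) = -4
x = (29 - (-4)*(-4) - (-4)*(-4) - (2)*(-4)) / -5 = -1

(-1, -4, -4, -4)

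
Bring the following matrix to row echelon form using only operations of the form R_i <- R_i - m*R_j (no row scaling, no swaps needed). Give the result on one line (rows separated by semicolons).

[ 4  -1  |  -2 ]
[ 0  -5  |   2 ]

Forward elimination:
Row echelon form:
[ 4  -1  |  -2 ]
[ 0  -5  |   2 ]

REF = [4 -1 -2; 0 -5 2]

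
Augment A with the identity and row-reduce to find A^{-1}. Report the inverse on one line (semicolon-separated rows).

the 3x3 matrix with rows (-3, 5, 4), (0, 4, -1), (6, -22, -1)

inverse = [13/24 83/48 7/16; 1/8 7/16 1/16; 1/2 3/4 1/4]

Gauss-Jordan on [A | I]:
R1 <- (1/-3)*R1:  [    1  -5/3  -4/3  |  -1/3     0     0 ]
R3 <- R3 - (6)*R1:  [   0  -12    7  |    2    0    1 ]
R2 <- (1/4)*R2:  [    0     1  -1/4  |     0   1/4     0 ]
R1 <- R1 - (-5/3)*R2:  [    1     0  -7/4  |  -1/3  5/12     0 ]
R3 <- R3 - (-12)*R2:  [ 0  0  4  |  2  3  1 ]
R3 <- (1/4)*R3:  [   0    0    1  |  1/2  3/4  1/4 ]
R1 <- R1 - (-7/4)*R3:  [     1      0      0  |  13/24  83/48   7/16 ]
R2 <- R2 - (-1/4)*R3:  [    0     1     0  |   1/8  7/16  1/16 ]
Right block of [I | A^{-1}] is the inverse:
[ 13/24  83/48  7/16 ]
[   1/8   7/16  1/16 ]
[   1/2    3/4   1/4 ]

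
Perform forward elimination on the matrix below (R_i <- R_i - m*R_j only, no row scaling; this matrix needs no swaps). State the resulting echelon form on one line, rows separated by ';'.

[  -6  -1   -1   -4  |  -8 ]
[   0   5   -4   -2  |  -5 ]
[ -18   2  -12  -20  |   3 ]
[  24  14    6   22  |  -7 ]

REF = [-6 -1 -1 -4 -8; 0 5 -4 -2 -5; 0 0 -5 -6 32; 0 0 0 -2 35]

Forward elimination:
R3 <- R3 - (3)*R1:  [  0   5  -9  -8  27 ]
R4 <- R4 - (-4)*R1:  [   0   10    2    6  -39 ]
R3 <- R3 - (1)*R2:  [  0   0  -5  -6  32 ]
R4 <- R4 - (2)*R2:  [   0    0   10   10  -29 ]
R4 <- R4 - (-2)*R3:  [  0   0   0  -2  35 ]
Row echelon form:
[ -6  -1  -1  -4  |  -8 ]
[  0   5  -4  -2  |  -5 ]
[  0   0  -5  -6  |  32 ]
[  0   0   0  -2  |  35 ]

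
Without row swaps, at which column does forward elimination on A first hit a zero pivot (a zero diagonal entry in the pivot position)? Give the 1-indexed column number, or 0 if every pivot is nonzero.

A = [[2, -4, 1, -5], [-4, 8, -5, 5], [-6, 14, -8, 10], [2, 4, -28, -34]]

Naive forward elimination:
R2 <- R2 - (-2)*R1:  [  0   0  -3  -5 ]
R3 <- R3 - (-3)*R1:  [  0   2  -5  -5 ]
R4 <- R4 - (1)*R1:  [   0    8  -29  -29 ]
Matrix at this point:
[ 2  -4    1   -5 ]
[ 0   0   -3   -5 ]
[ 0   2   -5   -5 ]
[ 0   8  -29  -29 ]
Pivot entry (2,2) is zero but row 3 has 2 in column 2 -> naive elimination stops; a row interchange (e.g. R2 <-> R3) would be required here.

first zero-pivot column = 2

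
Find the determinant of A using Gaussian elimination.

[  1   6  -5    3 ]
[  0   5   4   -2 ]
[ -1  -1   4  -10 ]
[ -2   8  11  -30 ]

det(A) = 25

Forward elimination:
R3 <- R3 - (-1)*R1:  [  0   5  -1  -7 ]
R4 <- R4 - (-2)*R1:  [   0   20    1  -24 ]
R3 <- R3 - (1)*R2:  [  0   0  -5  -5 ]
R4 <- R4 - (4)*R2:  [   0    0  -15  -16 ]
R4 <- R4 - (3)*R3:  [  0   0   0  -1 ]
Upper-triangular form:
[ 1  6  -5   3 ]
[ 0  5   4  -2 ]
[ 0  0  -5  -5 ]
[ 0  0   0  -1 ]
det(A) = (-1)^0 * (1) * (5) * (-5) * (-1) = 25  (0 row swaps -> sign +1)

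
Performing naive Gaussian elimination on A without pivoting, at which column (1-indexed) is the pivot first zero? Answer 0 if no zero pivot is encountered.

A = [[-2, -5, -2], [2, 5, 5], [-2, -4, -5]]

Naive forward elimination:
R2 <- R2 - (-1)*R1:  [ 0  0  3 ]
R3 <- R3 - (1)*R1:  [  0   1  -3 ]
Matrix at this point:
[ -2  -5  -2 ]
[  0   0   3 ]
[  0   1  -3 ]
Pivot entry (2,2) is zero but row 3 has 1 in column 2 -> naive elimination stops; a row interchange (e.g. R2 <-> R3) would be required here.

first zero-pivot column = 2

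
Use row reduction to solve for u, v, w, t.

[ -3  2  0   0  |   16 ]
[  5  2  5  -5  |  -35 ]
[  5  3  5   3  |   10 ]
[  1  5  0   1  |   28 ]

Forward elimination on [A|b]:
R2 <- R2 - (-5/3)*R1:  [     0   16/3      5     -5  -25/3 ]
R3 <- R3 - (-5/3)*R1:  [     0   19/3      5      3  110/3 ]
R4 <- R4 - (-1/3)*R1:  [     0   17/3      0      1  100/3 ]
R3 <- R3 - (19/16)*R2:  [      0       0  -15/16  143/16  745/16 ]
R4 <- R4 - (17/16)*R2:  [      0       0  -85/16  101/16  675/16 ]
R4 <- R4 - (17/3)*R3:  [      0       0       0  -133/3  -665/3 ]
Row echelon form:
[ -3     2       0       0  |      16 ]
[  0  16/3       5      -5  |   -25/3 ]
[  0     0  -15/16  143/16  |  745/16 ]
[  0     0       0  -133/3  |  -665/3 ]
Back-substitution:
t = (-665/3) / (-133/3) = 5
w = (745/16 - (143/16)*(5)) / (-15/16) = -2
v = (-25/3 - (5)*(-2) - (-5)*(5)) / (16/3) = 5
u = (16 - (2)*(5)) / -3 = -2

(-2, 5, -2, 5)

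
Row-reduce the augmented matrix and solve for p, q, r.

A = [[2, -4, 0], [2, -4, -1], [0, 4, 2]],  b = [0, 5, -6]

(2, 1, -5)

Forward elimination on [A|b]:
R2 <- R2 - (1)*R1:  [  0   0  -1   5 ]
R2 <-> R3   (pivot in column 2 was zero)
[ 2  -4   0   0 ]
[ 0   4   2  -6 ]
[ 0   0  -1   5 ]
Row echelon form:
[ 2  -4   0  |   0 ]
[ 0   4   2  |  -6 ]
[ 0   0  -1  |   5 ]
Back-substitution:
r = (5) / -1 = -5
q = (-6 - (2)*(-5)) / 4 = 1
p = (0 - (-4)*(1)) / 2 = 2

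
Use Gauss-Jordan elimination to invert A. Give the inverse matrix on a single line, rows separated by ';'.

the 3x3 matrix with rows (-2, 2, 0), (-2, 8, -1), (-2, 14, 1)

Gauss-Jordan on [A | I]:
R1 <- (1/-2)*R1:  [    1    -1     0  |  -1/2     0     0 ]
R2 <- R2 - (-2)*R1:  [  0   6  -1  |  -1   1   0 ]
R3 <- R3 - (-2)*R1:  [  0  12   1  |  -1   0   1 ]
R2 <- (1/6)*R2:  [    0     1  -1/6  |  -1/6   1/6     0 ]
R1 <- R1 - (-1)*R2:  [    1     0  -1/6  |  -2/3   1/6     0 ]
R3 <- R3 - (12)*R2:  [  0   0   3  |   1  -2   1 ]
R3 <- (1/3)*R3:  [    0     0     1  |   1/3  -2/3   1/3 ]
R1 <- R1 - (-1/6)*R3:  [      1       0       0  |  -11/18    1/18    1/18 ]
R2 <- R2 - (-1/6)*R3:  [    0     1     0  |  -1/9  1/18  1/18 ]
Right block of [I | A^{-1}] is the inverse:
[ -11/18  1/18  1/18 ]
[   -1/9  1/18  1/18 ]
[    1/3  -2/3   1/3 ]

inverse = [-11/18 1/18 1/18; -1/9 1/18 1/18; 1/3 -2/3 1/3]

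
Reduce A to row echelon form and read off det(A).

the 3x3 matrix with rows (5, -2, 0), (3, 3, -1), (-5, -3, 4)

det(A) = 59

Forward elimination:
R2 <- R2 - (3/5)*R1:  [    0  21/5    -1 ]
R3 <- R3 - (-1)*R1:  [  0  -5   4 ]
R3 <- R3 - (-25/21)*R2:  [     0      0  59/21 ]
Upper-triangular form:
[ 5    -2      0 ]
[ 0  21/5     -1 ]
[ 0     0  59/21 ]
det(A) = (-1)^0 * (5) * (21/5) * (59/21) = 59  (0 row swaps -> sign +1)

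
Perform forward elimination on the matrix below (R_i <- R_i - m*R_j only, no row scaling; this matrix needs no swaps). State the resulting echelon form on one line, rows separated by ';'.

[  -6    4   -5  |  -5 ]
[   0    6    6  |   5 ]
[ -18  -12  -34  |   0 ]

Forward elimination:
R3 <- R3 - (3)*R1:  [   0  -24  -19   15 ]
R3 <- R3 - (-4)*R2:  [  0   0   5  35 ]
Row echelon form:
[ -6  4  -5  |  -5 ]
[  0  6   6  |   5 ]
[  0  0   5  |  35 ]

REF = [-6 4 -5 -5; 0 6 6 5; 0 0 5 35]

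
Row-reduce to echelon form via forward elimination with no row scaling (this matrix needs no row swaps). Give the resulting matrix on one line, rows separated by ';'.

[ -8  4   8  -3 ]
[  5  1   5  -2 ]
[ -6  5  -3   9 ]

REF = [-8 4 8 -3; 0 7/2 10 -31/8; 0 0 -103/7 377/28]

Forward elimination:
R2 <- R2 - (-5/8)*R1:  [     0    7/2     10  -31/8 ]
R3 <- R3 - (3/4)*R1:  [    0     2    -9  45/4 ]
R3 <- R3 - (4/7)*R2:  [      0       0  -103/7  377/28 ]
Row echelon form:
[ -8    4       8      -3 ]
[  0  7/2      10   -31/8 ]
[  0    0  -103/7  377/28 ]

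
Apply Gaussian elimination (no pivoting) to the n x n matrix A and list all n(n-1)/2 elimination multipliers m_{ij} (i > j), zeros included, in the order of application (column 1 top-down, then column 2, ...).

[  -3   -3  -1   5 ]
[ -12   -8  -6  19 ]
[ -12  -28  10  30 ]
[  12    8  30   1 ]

Forward elimination:
R2 <- R2 - (4)*R1:  [  0   4  -2  -1 ]
R3 <- R3 - (4)*R1:  [   0  -16   14   10 ]
R4 <- R4 - (-4)*R1:  [  0  -4  26  21 ]
R3 <- R3 - (-4)*R2:  [ 0  0  6  6 ]
R4 <- R4 - (-1)*R2:  [  0   0  24  20 ]
R4 <- R4 - (4)*R3:  [  0   0   0  -4 ]
Multipliers (in order of application): m_{21} = 4, m_{31} = 4, m_{41} = -4, m_{32} = -4, m_{42} = -1, m_{43} = 4

multipliers: 4, 4, -4, -4, -1, 4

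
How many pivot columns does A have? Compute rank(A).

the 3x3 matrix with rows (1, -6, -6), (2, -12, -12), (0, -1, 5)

rank(A) = 2

Row reduction:
R2 <- R2 - (2)*R1:  [ 0  0  0 ]
R2 <-> R3   (pivot in column 2 was zero)
[ 1  -6  -6 ]
[ 0  -1   5 ]
[ 0   0   0 ]
Row echelon form:
[ 1  -6  -6 ]
[ 0  -1   5 ]
[ 0   0   0 ]
Nonzero rows / pivot columns: 2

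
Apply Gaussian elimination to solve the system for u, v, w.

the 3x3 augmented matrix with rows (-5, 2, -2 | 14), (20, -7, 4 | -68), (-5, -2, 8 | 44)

Forward elimination on [A|b]:
R2 <- R2 - (-4)*R1:  [   0    1   -4  -12 ]
R3 <- R3 - (1)*R1:  [  0  -4  10  30 ]
R3 <- R3 - (-4)*R2:  [   0    0   -6  -18 ]
Row echelon form:
[ -5  2  -2  |   14 ]
[  0  1  -4  |  -12 ]
[  0  0  -6  |  -18 ]
Back-substitution:
w = (-18) / -6 = 3
v = (-12 - (-4)*(3)) / 1 = 0
u = (14 - (2)*(0) - (-2)*(3)) / -5 = -4

(-4, 0, 3)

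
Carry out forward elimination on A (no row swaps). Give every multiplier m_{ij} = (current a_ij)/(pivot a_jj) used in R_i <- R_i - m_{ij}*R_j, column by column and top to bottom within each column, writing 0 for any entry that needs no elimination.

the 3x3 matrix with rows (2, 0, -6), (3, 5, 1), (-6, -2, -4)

Forward elimination:
R2 <- R2 - (3/2)*R1:  [  0   5  10 ]
R3 <- R3 - (-3)*R1:  [   0   -2  -22 ]
R3 <- R3 - (-2/5)*R2:  [   0    0  -18 ]
Multipliers (in order of application): m_{21} = 3/2, m_{31} = -3, m_{32} = -2/5

multipliers: 3/2, -3, -2/5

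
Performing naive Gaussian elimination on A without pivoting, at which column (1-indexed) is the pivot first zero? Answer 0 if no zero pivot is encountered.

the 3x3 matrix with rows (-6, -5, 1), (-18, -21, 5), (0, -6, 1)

Naive forward elimination:
R2 <- R2 - (3)*R1:  [  0  -6   2 ]
R3 <- R3 - (1)*R2:  [  0   0  -1 ]
All pivots nonzero; naive elimination completes without hitting a zero pivot.

first zero-pivot column = 0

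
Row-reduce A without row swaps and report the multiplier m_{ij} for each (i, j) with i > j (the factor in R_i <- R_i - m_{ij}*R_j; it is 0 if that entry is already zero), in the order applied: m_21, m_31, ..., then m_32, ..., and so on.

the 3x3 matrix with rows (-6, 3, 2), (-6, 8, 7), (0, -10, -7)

multipliers: 1, 0, -2

Forward elimination:
R2 <- R2 - (1)*R1:  [ 0  5  5 ]
R3: entry in column 1 is already 0 -> m_{31} = 0 (no row operation needed)
R3 <- R3 - (-2)*R2:  [ 0  0  3 ]
Multipliers (in order of application): m_{21} = 1, m_{31} = 0, m_{32} = -2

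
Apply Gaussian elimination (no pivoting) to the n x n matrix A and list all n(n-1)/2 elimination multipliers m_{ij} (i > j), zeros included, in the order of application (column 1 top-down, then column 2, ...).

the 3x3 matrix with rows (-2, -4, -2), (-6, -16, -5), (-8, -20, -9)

Forward elimination:
R2 <- R2 - (3)*R1:  [  0  -4   1 ]
R3 <- R3 - (4)*R1:  [  0  -4  -1 ]
R3 <- R3 - (1)*R2:  [  0   0  -2 ]
Multipliers (in order of application): m_{21} = 3, m_{31} = 4, m_{32} = 1

multipliers: 3, 4, 1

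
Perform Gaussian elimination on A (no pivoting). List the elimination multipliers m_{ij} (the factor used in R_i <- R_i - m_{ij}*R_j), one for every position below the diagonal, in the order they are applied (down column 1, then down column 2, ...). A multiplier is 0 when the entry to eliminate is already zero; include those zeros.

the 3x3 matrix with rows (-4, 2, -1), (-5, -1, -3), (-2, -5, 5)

Forward elimination:
R2 <- R2 - (5/4)*R1:  [    0  -7/2  -7/4 ]
R3 <- R3 - (1/2)*R1:  [    0    -6  11/2 ]
R3 <- R3 - (12/7)*R2:  [    0     0  17/2 ]
Multipliers (in order of application): m_{21} = 5/4, m_{31} = 1/2, m_{32} = 12/7

multipliers: 5/4, 1/2, 12/7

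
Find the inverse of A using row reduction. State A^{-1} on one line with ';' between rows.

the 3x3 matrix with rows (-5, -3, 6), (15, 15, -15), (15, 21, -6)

Gauss-Jordan on [A | I]:
R1 <- (1/-5)*R1:  [    1   3/5  -6/5  |  -1/5     0     0 ]
R2 <- R2 - (15)*R1:  [ 0  6  3  |  3  1  0 ]
R3 <- R3 - (15)*R1:  [  0  12  12  |   3   0   1 ]
R2 <- (1/6)*R2:  [   0    1  1/2  |  1/2  1/6    0 ]
R1 <- R1 - (3/5)*R2:  [     1      0   -3/2  |   -1/2  -1/10      0 ]
R3 <- R3 - (12)*R2:  [  0   0   6  |  -3  -2   1 ]
R3 <- (1/6)*R3:  [    0     0     1  |  -1/2  -1/3   1/6 ]
R1 <- R1 - (-3/2)*R3:  [    1     0     0  |  -5/4  -3/5   1/4 ]
R2 <- R2 - (1/2)*R3:  [     0      1      0  |    3/4    1/3  -1/12 ]
Right block of [I | A^{-1}] is the inverse:
[ -5/4  -3/5    1/4 ]
[  3/4   1/3  -1/12 ]
[ -1/2  -1/3    1/6 ]

inverse = [-5/4 -3/5 1/4; 3/4 1/3 -1/12; -1/2 -1/3 1/6]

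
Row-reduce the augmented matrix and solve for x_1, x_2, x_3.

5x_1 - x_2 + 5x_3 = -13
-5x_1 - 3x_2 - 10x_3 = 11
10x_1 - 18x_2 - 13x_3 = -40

Forward elimination on [A|b]:
R2 <- R2 - (-1)*R1:  [  0  -4  -5  -2 ]
R3 <- R3 - (2)*R1:  [   0  -16  -23  -14 ]
R3 <- R3 - (4)*R2:  [  0   0  -3  -6 ]
Row echelon form:
[ 5  -1   5  |  -13 ]
[ 0  -4  -5  |   -2 ]
[ 0   0  -3  |   -6 ]
Back-substitution:
x_3 = (-6) / -3 = 2
x_2 = (-2 - (-5)*(2)) / -4 = -2
x_1 = (-13 - (-1)*(-2) - (5)*(2)) / 5 = -5

(-5, -2, 2)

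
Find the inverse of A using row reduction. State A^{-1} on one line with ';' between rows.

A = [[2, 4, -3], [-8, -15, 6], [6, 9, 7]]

inverse = [159/4 55/4 21/4; -23 -8 -3; -9/2 -3/2 -1/2]

Gauss-Jordan on [A | I]:
R1 <- (1/2)*R1:  [    1     2  -3/2  |   1/2     0     0 ]
R2 <- R2 - (-8)*R1:  [  0   1  -6  |   4   1   0 ]
R3 <- R3 - (6)*R1:  [  0  -3  16  |  -3   0   1 ]
R1 <- R1 - (2)*R2:  [     1      0   21/2  |  -15/2     -2      0 ]
R3 <- R3 - (-3)*R2:  [  0   0  -2  |   9   3   1 ]
R3 <- (1/-2)*R3:  [    0     0     1  |  -9/2  -3/2  -1/2 ]
R1 <- R1 - (21/2)*R3:  [     1      0      0  |  159/4   55/4   21/4 ]
R2 <- R2 - (-6)*R3:  [   0    1    0  |  -23   -8   -3 ]
Right block of [I | A^{-1}] is the inverse:
[ 159/4  55/4  21/4 ]
[   -23    -8    -3 ]
[  -9/2  -3/2  -1/2 ]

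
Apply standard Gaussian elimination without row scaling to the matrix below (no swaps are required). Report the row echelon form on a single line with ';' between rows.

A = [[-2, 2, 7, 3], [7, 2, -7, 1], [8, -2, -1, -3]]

REF = [-2 2 7 3; 0 9 35/2 23/2; 0 0 46/3 4/3]

Forward elimination:
R2 <- R2 - (-7/2)*R1:  [    0     9  35/2  23/2 ]
R3 <- R3 - (-4)*R1:  [  0   6  27   9 ]
R3 <- R3 - (2/3)*R2:  [    0     0  46/3   4/3 ]
Row echelon form:
[ -2  2     7     3 ]
[  0  9  35/2  23/2 ]
[  0  0  46/3   4/3 ]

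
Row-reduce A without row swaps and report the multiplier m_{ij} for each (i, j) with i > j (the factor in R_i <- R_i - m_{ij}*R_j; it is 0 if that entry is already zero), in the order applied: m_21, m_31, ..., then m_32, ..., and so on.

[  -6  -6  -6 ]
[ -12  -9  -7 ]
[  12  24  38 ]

multipliers: 2, -2, 4

Forward elimination:
R2 <- R2 - (2)*R1:  [ 0  3  5 ]
R3 <- R3 - (-2)*R1:  [  0  12  26 ]
R3 <- R3 - (4)*R2:  [ 0  0  6 ]
Multipliers (in order of application): m_{21} = 2, m_{31} = -2, m_{32} = 4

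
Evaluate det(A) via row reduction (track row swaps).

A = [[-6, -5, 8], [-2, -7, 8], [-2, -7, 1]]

det(A) = -224

Forward elimination:
R2 <- R2 - (1/3)*R1:  [     0  -16/3   16/3 ]
R3 <- R3 - (1/3)*R1:  [     0  -16/3   -5/3 ]
R3 <- R3 - (1)*R2:  [  0   0  -7 ]
Upper-triangular form:
[ -6     -5     8 ]
[  0  -16/3  16/3 ]
[  0      0    -7 ]
det(A) = (-1)^0 * (-6) * (-16/3) * (-7) = -224  (0 row swaps -> sign +1)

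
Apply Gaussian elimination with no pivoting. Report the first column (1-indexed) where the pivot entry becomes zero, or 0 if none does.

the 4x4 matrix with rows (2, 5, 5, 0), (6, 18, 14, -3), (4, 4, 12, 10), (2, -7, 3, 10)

Naive forward elimination:
R2 <- R2 - (3)*R1:  [  0   3  -1  -3 ]
R3 <- R3 - (2)*R1:  [  0  -6   2  10 ]
R4 <- R4 - (1)*R1:  [   0  -12   -2   10 ]
R3 <- R3 - (-2)*R2:  [ 0  0  0  4 ]
R4 <- R4 - (-4)*R2:  [  0   0  -6  -2 ]
Matrix at this point:
[ 2  5   5   0 ]
[ 0  3  -1  -3 ]
[ 0  0   0   4 ]
[ 0  0  -6  -2 ]
Pivot entry (3,3) is zero but row 4 has -6 in column 3 -> naive elimination stops; a row interchange (e.g. R3 <-> R4) would be required here.

first zero-pivot column = 3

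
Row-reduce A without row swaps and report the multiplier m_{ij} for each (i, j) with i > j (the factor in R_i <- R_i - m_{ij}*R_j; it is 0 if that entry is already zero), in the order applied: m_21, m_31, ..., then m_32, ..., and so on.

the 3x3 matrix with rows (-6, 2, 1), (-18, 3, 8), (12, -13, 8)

multipliers: 3, -2, 3

Forward elimination:
R2 <- R2 - (3)*R1:  [  0  -3   5 ]
R3 <- R3 - (-2)*R1:  [  0  -9  10 ]
R3 <- R3 - (3)*R2:  [  0   0  -5 ]
Multipliers (in order of application): m_{21} = 3, m_{31} = -2, m_{32} = 3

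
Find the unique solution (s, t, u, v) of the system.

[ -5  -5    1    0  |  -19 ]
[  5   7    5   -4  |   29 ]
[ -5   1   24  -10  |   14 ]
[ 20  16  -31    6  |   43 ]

Forward elimination on [A|b]:
R2 <- R2 - (-1)*R1:  [  0   2   6  -4  10 ]
R3 <- R3 - (1)*R1:  [   0    6   23  -10   33 ]
R4 <- R4 - (-4)*R1:  [   0   -4  -27    6  -33 ]
R3 <- R3 - (3)*R2:  [ 0  0  5  2  3 ]
R4 <- R4 - (-2)*R2:  [   0    0  -15   -2  -13 ]
R4 <- R4 - (-3)*R3:  [  0   0   0   4  -4 ]
Row echelon form:
[ -5  -5  1   0  |  -19 ]
[  0   2  6  -4  |   10 ]
[  0   0  5   2  |    3 ]
[  0   0  0   4  |   -4 ]
Back-substitution:
v = (-4) / 4 = -1
u = (3 - (2)*(-1)) / 5 = 1
t = (10 - (6)*(1) - (-4)*(-1)) / 2 = 0
s = (-19 - (-5)*(0) - (1)*(1)) / -5 = 4

(4, 0, 1, -1)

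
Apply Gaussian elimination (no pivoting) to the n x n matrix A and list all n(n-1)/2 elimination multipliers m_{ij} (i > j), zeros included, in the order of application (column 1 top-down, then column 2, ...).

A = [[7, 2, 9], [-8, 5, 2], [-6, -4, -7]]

multipliers: -8/7, -6/7, -16/51

Forward elimination:
R2 <- R2 - (-8/7)*R1:  [    0  51/7  86/7 ]
R3 <- R3 - (-6/7)*R1:  [     0  -16/7    5/7 ]
R3 <- R3 - (-16/51)*R2:  [      0       0  233/51 ]
Multipliers (in order of application): m_{21} = -8/7, m_{31} = -6/7, m_{32} = -16/51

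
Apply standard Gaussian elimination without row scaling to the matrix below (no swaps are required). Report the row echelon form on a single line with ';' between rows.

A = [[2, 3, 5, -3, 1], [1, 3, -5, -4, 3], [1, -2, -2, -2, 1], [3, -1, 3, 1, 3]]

REF = [2 3 5 -3 1; 0 3/2 -15/2 -5/2 5/2; 0 0 -22 -19/3 19/3; 0 0 0 61/11 16/11]

Forward elimination:
R2 <- R2 - (1/2)*R1:  [     0    3/2  -15/2   -5/2    5/2 ]
R3 <- R3 - (1/2)*R1:  [    0  -7/2  -9/2  -1/2   1/2 ]
R4 <- R4 - (3/2)*R1:  [     0  -11/2   -9/2   11/2    3/2 ]
R3 <- R3 - (-7/3)*R2:  [     0      0    -22  -19/3   19/3 ]
R4 <- R4 - (-11/3)*R2:  [     0      0    -32  -11/3   32/3 ]
R4 <- R4 - (16/11)*R3:  [     0      0      0  61/11  16/11 ]
Row echelon form:
[ 2    3      5     -3      1 ]
[ 0  3/2  -15/2   -5/2    5/2 ]
[ 0    0    -22  -19/3   19/3 ]
[ 0    0      0  61/11  16/11 ]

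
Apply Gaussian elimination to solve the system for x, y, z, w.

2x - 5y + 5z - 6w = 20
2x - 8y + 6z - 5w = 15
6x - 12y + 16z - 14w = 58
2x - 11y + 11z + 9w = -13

(-4, 2, 4, -3)

Forward elimination on [A|b]:
R2 <- R2 - (1)*R1:  [  0  -3   1   1  -5 ]
R3 <- R3 - (3)*R1:  [  0   3   1   4  -2 ]
R4 <- R4 - (1)*R1:  [   0   -6    6   15  -33 ]
R3 <- R3 - (-1)*R2:  [  0   0   2   5  -7 ]
R4 <- R4 - (2)*R2:  [   0    0    4   13  -23 ]
R4 <- R4 - (2)*R3:  [  0   0   0   3  -9 ]
Row echelon form:
[ 2  -5  5  -6  |  20 ]
[ 0  -3  1   1  |  -5 ]
[ 0   0  2   5  |  -7 ]
[ 0   0  0   3  |  -9 ]
Back-substitution:
w = (-9) / 3 = -3
z = (-7 - (5)*(-3)) / 2 = 4
y = (-5 - (1)*(4) - (1)*(-3)) / -3 = 2
x = (20 - (-5)*(2) - (5)*(4) - (-6)*(-3)) / 2 = -4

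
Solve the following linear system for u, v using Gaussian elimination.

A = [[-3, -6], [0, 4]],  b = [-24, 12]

(2, 3)

Forward elimination on [A|b]:
Row echelon form:
[ -3  -6  |  -24 ]
[  0   4  |   12 ]
Back-substitution:
v = (12) / 4 = 3
u = (-24 - (-6)*(3)) / -3 = 2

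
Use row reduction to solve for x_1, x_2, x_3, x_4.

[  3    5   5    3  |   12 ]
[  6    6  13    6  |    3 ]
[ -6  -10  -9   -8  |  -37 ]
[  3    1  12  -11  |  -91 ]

Forward elimination on [A|b]:
R2 <- R2 - (2)*R1:  [   0   -4    3    0  -21 ]
R3 <- R3 - (-2)*R1:  [   0    0    1   -2  -13 ]
R4 <- R4 - (1)*R1:  [    0    -4     7   -14  -103 ]
R4 <- R4 - (1)*R2:  [   0    0    4  -14  -82 ]
R4 <- R4 - (4)*R3:  [   0    0    0   -6  -30 ]
Row echelon form:
[ 3   5  5   3  |   12 ]
[ 0  -4  3   0  |  -21 ]
[ 0   0  1  -2  |  -13 ]
[ 0   0  0  -6  |  -30 ]
Back-substitution:
x_4 = (-30) / -6 = 5
x_3 = (-13 - (-2)*(5)) / 1 = -3
x_2 = (-21 - (3)*(-3)) / -4 = 3
x_1 = (12 - (5)*(3) - (5)*(-3) - (3)*(5)) / 3 = -1

(-1, 3, -3, 5)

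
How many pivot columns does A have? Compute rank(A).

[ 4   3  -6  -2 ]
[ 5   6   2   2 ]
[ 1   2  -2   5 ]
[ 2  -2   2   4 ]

Row reduction:
R2 <- R2 - (5/4)*R1:  [    0   9/4  19/2   9/2 ]
R3 <- R3 - (1/4)*R1:  [    0   5/4  -1/2  11/2 ]
R4 <- R4 - (1/2)*R1:  [    0  -7/2     5     5 ]
R3 <- R3 - (5/9)*R2:  [     0      0  -52/9      3 ]
R4 <- R4 - (-14/9)*R2:  [     0      0  178/9     12 ]
R4 <- R4 - (-89/26)*R3:  [      0       0       0  579/26 ]
Row echelon form:
[ 4    3     -6      -2 ]
[ 0  9/4   19/2     9/2 ]
[ 0    0  -52/9       3 ]
[ 0    0      0  579/26 ]
Nonzero rows / pivot columns: 4

rank(A) = 4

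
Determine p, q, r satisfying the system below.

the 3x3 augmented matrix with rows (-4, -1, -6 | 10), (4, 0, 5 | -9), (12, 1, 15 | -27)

(-1, 0, -1)

Forward elimination on [A|b]:
R2 <- R2 - (-1)*R1:  [  0  -1  -1   1 ]
R3 <- R3 - (-3)*R1:  [  0  -2  -3   3 ]
R3 <- R3 - (2)*R2:  [  0   0  -1   1 ]
Row echelon form:
[ -4  -1  -6  |  10 ]
[  0  -1  -1  |   1 ]
[  0   0  -1  |   1 ]
Back-substitution:
r = (1) / -1 = -1
q = (1 - (-1)*(-1)) / -1 = 0
p = (10 - (-1)*(0) - (-6)*(-1)) / -4 = -1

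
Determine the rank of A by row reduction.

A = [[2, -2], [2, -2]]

rank(A) = 1

Row reduction:
R2 <- R2 - (1)*R1:  [ 0  0 ]
Row echelon form:
[ 2  -2 ]
[ 0   0 ]
Nonzero rows / pivot columns: 1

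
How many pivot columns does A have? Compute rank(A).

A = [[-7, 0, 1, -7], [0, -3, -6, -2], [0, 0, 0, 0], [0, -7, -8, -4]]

rank(A) = 3

Row reduction:
R4 <- R4 - (7/3)*R2:  [   0    0    6  2/3 ]
R3 <-> R4   (pivot in column 3 was zero)
[ -7   0   1   -7 ]
[  0  -3  -6   -2 ]
[  0   0   6  2/3 ]
[  0   0   0    0 ]
Row echelon form:
[ -7   0   1   -7 ]
[  0  -3  -6   -2 ]
[  0   0   6  2/3 ]
[  0   0   0    0 ]
Nonzero rows / pivot columns: 3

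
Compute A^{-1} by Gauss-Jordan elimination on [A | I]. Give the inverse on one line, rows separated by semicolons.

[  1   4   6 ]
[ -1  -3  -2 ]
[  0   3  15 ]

inverse = [-13 -14 10/3; 5 5 -4/3; -1 -1 1/3]

Gauss-Jordan on [A | I]:
R2 <- R2 - (-1)*R1:  [ 0  1  4  |  1  1  0 ]
R1 <- R1 - (4)*R2:  [   1    0  -10  |   -3   -4    0 ]
R3 <- R3 - (3)*R2:  [  0   0   3  |  -3  -3   1 ]
R3 <- (1/3)*R3:  [   0    0    1  |   -1   -1  1/3 ]
R1 <- R1 - (-10)*R3:  [    1     0     0  |   -13   -14  10/3 ]
R2 <- R2 - (4)*R3:  [    0     1     0  |     5     5  -4/3 ]
Right block of [I | A^{-1}] is the inverse:
[ -13  -14  10/3 ]
[   5    5  -4/3 ]
[  -1   -1   1/3 ]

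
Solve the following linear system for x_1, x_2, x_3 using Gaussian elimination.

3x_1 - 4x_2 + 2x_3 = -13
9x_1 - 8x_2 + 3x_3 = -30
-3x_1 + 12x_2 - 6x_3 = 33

Forward elimination on [A|b]:
R2 <- R2 - (3)*R1:  [  0   4  -3   9 ]
R3 <- R3 - (-1)*R1:  [  0   8  -4  20 ]
R3 <- R3 - (2)*R2:  [ 0  0  2  2 ]
Row echelon form:
[ 3  -4   2  |  -13 ]
[ 0   4  -3  |    9 ]
[ 0   0   2  |    2 ]
Back-substitution:
x_3 = (2) / 2 = 1
x_2 = (9 - (-3)*(1)) / 4 = 3
x_1 = (-13 - (-4)*(3) - (2)*(1)) / 3 = -1

(-1, 3, 1)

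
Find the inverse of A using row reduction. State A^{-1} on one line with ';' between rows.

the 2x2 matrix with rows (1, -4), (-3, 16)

inverse = [4 1; 3/4 1/4]

Gauss-Jordan on [A | I]:
R2 <- R2 - (-3)*R1:  [ 0  4  |  3  1 ]
R2 <- (1/4)*R2:  [   0    1  |  3/4  1/4 ]
R1 <- R1 - (-4)*R2:  [ 1  0  |  4  1 ]
Right block of [I | A^{-1}] is the inverse:
[   4    1 ]
[ 3/4  1/4 ]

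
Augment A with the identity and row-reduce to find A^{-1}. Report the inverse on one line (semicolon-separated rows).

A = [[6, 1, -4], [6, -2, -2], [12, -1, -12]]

inverse = [11/54 4/27 -5/54; 4/9 -2/9 -1/9; 1/6 1/6 -1/6]

Gauss-Jordan on [A | I]:
R1 <- (1/6)*R1:  [    1   1/6  -2/3  |   1/6     0     0 ]
R2 <- R2 - (6)*R1:  [  0  -3   2  |  -1   1   0 ]
R3 <- R3 - (12)*R1:  [  0  -3  -4  |  -2   0   1 ]
R2 <- (1/-3)*R2:  [    0     1  -2/3  |   1/3  -1/3     0 ]
R1 <- R1 - (1/6)*R2:  [    1     0  -5/9  |   1/9  1/18     0 ]
R3 <- R3 - (-3)*R2:  [  0   0  -6  |  -1  -1   1 ]
R3 <- (1/-6)*R3:  [    0     0     1  |   1/6   1/6  -1/6 ]
R1 <- R1 - (-5/9)*R3:  [     1      0      0  |  11/54   4/27  -5/54 ]
R2 <- R2 - (-2/3)*R3:  [    0     1     0  |   4/9  -2/9  -1/9 ]
Right block of [I | A^{-1}] is the inverse:
[ 11/54  4/27  -5/54 ]
[   4/9  -2/9   -1/9 ]
[   1/6   1/6   -1/6 ]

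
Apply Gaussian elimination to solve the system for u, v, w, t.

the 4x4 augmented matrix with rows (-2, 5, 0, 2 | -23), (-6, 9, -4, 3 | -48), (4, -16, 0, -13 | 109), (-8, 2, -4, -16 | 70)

Forward elimination on [A|b]:
R2 <- R2 - (3)*R1:  [  0  -6  -4  -3  21 ]
R3 <- R3 - (-2)*R1:  [  0  -6   0  -9  63 ]
R4 <- R4 - (4)*R1:  [   0  -18   -4  -24  162 ]
R3 <- R3 - (1)*R2:  [  0   0   4  -6  42 ]
R4 <- R4 - (3)*R2:  [   0    0    8  -15   99 ]
R4 <- R4 - (2)*R3:  [  0   0   0  -3  15 ]
Row echelon form:
[ -2   5   0   2  |  -23 ]
[  0  -6  -4  -3  |   21 ]
[  0   0   4  -6  |   42 ]
[  0   0   0  -3  |   15 ]
Back-substitution:
t = (15) / -3 = -5
w = (42 - (-6)*(-5)) / 4 = 3
v = (21 - (-4)*(3) - (-3)*(-5)) / -6 = -3
u = (-23 - (5)*(-3) - (2)*(-5)) / -2 = -1

(-1, -3, 3, -5)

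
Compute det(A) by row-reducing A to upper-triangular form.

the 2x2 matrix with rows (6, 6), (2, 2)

Forward elimination:
R2 <- R2 - (1/3)*R1:  [ 0  0 ]
Upper-triangular form:
[ 6  6 ]
[ 0  0 ]
det(A) = (-1)^0 * (6) * (0) = 0  (0 row swaps -> sign +1)

det(A) = 0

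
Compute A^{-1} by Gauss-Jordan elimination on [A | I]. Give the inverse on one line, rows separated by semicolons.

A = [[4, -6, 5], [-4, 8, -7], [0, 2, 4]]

Gauss-Jordan on [A | I]:
R1 <- (1/4)*R1:  [    1  -3/2   5/4  |   1/4     0     0 ]
R2 <- R2 - (-4)*R1:  [  0   2  -2  |   1   1   0 ]
R2 <- (1/2)*R2:  [   0    1   -1  |  1/2  1/2    0 ]
R1 <- R1 - (-3/2)*R2:  [    1     0  -1/4  |     1   3/4     0 ]
R3 <- R3 - (2)*R2:  [  0   0   6  |  -1  -1   1 ]
R3 <- (1/6)*R3:  [    0     0     1  |  -1/6  -1/6   1/6 ]
R1 <- R1 - (-1/4)*R3:  [     1      0      0  |  23/24  17/24   1/24 ]
R2 <- R2 - (-1)*R3:  [   0    1    0  |  1/3  1/3  1/6 ]
Right block of [I | A^{-1}] is the inverse:
[ 23/24  17/24  1/24 ]
[   1/3    1/3   1/6 ]
[  -1/6   -1/6   1/6 ]

inverse = [23/24 17/24 1/24; 1/3 1/3 1/6; -1/6 -1/6 1/6]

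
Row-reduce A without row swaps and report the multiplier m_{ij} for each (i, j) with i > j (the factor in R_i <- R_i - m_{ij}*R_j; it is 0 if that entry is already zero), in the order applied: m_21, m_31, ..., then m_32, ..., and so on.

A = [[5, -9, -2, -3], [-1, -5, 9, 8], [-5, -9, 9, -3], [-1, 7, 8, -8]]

Forward elimination:
R2 <- R2 - (-1/5)*R1:  [     0  -34/5   43/5   37/5 ]
R3 <- R3 - (-1)*R1:  [   0  -18    7   -6 ]
R4 <- R4 - (-1/5)*R1:  [     0   26/5   38/5  -43/5 ]
R3 <- R3 - (45/17)*R2:  [       0        0  -268/17  -435/17 ]
R4 <- R4 - (-13/17)*R2:  [      0       0  241/17  -50/17 ]
R4 <- R4 - (-241/268)*R3:  [         0          0          0  -6955/268 ]
Multipliers (in order of application): m_{21} = -1/5, m_{31} = -1, m_{41} = -1/5, m_{32} = 45/17, m_{42} = -13/17, m_{43} = -241/268

multipliers: -1/5, -1, -1/5, 45/17, -13/17, -241/268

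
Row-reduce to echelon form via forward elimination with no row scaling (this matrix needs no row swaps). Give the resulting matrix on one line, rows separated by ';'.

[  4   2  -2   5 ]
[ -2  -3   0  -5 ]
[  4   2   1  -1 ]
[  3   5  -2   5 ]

REF = [4 2 -2 5; 0 -2 -1 -5/2; 0 0 3 -6; 0 0 0 -61/8]

Forward elimination:
R2 <- R2 - (-1/2)*R1:  [    0    -2    -1  -5/2 ]
R3 <- R3 - (1)*R1:  [  0   0   3  -6 ]
R4 <- R4 - (3/4)*R1:  [    0   7/2  -1/2   5/4 ]
R4 <- R4 - (-7/4)*R2:  [     0      0   -9/4  -25/8 ]
R4 <- R4 - (-3/4)*R3:  [     0      0      0  -61/8 ]
Row echelon form:
[ 4   2  -2      5 ]
[ 0  -2  -1   -5/2 ]
[ 0   0   3     -6 ]
[ 0   0   0  -61/8 ]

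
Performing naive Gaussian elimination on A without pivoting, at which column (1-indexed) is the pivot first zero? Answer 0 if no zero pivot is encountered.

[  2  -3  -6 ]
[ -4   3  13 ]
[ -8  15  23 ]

first zero-pivot column = 3

Naive forward elimination:
R2 <- R2 - (-2)*R1:  [  0  -3   1 ]
R3 <- R3 - (-4)*R1:  [  0   3  -1 ]
R3 <- R3 - (-1)*R2:  [ 0  0  0 ]
Matrix at this point:
[ 2  -3  -6 ]
[ 0  -3   1 ]
[ 0   0   0 ]
Pivot entry (3,3) in the last row is zero and there are no rows below to swap with -> zero pivot in column 3 (A is singular).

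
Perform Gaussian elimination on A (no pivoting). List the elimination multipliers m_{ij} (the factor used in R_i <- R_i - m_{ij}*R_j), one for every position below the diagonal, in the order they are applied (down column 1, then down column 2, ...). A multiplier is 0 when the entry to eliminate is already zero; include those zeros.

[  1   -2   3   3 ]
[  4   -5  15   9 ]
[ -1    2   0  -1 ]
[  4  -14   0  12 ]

Forward elimination:
R2 <- R2 - (4)*R1:  [  0   3   3  -3 ]
R3 <- R3 - (-1)*R1:  [ 0  0  3  2 ]
R4 <- R4 - (4)*R1:  [   0   -6  -12    0 ]
R3: entry in column 2 is already 0 -> m_{32} = 0 (no row operation needed)
R4 <- R4 - (-2)*R2:  [  0   0  -6  -6 ]
R4 <- R4 - (-2)*R3:  [  0   0   0  -2 ]
Multipliers (in order of application): m_{21} = 4, m_{31} = -1, m_{41} = 4, m_{32} = 0, m_{42} = -2, m_{43} = -2

multipliers: 4, -1, 4, 0, -2, -2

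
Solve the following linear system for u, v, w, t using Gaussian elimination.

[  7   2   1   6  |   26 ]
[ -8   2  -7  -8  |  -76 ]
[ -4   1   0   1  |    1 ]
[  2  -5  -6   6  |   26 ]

Forward elimination on [A|b]:
R2 <- R2 - (-8/7)*R1:  [      0    30/7   -41/7    -8/7  -324/7 ]
R3 <- R3 - (-4/7)*R1:  [     0   15/7    4/7   31/7  111/7 ]
R4 <- R4 - (2/7)*R1:  [     0  -39/7  -44/7   30/7  130/7 ]
R3 <- R3 - (1/2)*R2:  [   0    0  7/2    5   39 ]
R4 <- R4 - (-13/10)*R2:  [       0        0  -139/10     14/5   -208/5 ]
R4 <- R4 - (-139/35)*R3:  [      0       0       0  793/35   793/7 ]
Row echelon form:
[ 7     2      1       6  |      26 ]
[ 0  30/7  -41/7    -8/7  |  -324/7 ]
[ 0     0    7/2       5  |      39 ]
[ 0     0      0  793/35  |   793/7 ]
Back-substitution:
t = (793/7) / (793/35) = 5
w = (39 - (5)*(5)) / (7/2) = 4
v = (-324/7 - (-41/7)*(4) - (-8/7)*(5)) / (30/7) = -4
u = (26 - (2)*(-4) - (1)*(4) - (6)*(5)) / 7 = 0

(0, -4, 4, 5)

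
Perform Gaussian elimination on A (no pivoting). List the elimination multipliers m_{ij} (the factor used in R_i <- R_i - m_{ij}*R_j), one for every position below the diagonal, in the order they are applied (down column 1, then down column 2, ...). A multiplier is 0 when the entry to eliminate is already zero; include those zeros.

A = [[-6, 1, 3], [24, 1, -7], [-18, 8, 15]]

Forward elimination:
R2 <- R2 - (-4)*R1:  [ 0  5  5 ]
R3 <- R3 - (3)*R1:  [ 0  5  6 ]
R3 <- R3 - (1)*R2:  [ 0  0  1 ]
Multipliers (in order of application): m_{21} = -4, m_{31} = 3, m_{32} = 1

multipliers: -4, 3, 1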